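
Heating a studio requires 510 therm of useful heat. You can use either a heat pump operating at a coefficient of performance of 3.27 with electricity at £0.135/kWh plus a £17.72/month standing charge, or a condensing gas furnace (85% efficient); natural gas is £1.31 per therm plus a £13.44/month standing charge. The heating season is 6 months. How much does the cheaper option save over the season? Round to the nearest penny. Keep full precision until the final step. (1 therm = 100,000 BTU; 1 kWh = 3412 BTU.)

£143.23

Heat load = 510 therm × 100,000 = 51,000,000 BTU
Gas: input = 51,000,000 / 0.85 = 60,000,000 BTU = 600 therm → 600 × £1.31 = £786.00; + 6 × £13.44 standing = £866.64
Heat pump: 51,000,000 BTU / 3412 = 14,950 kWh heat; / 3.27 = 4,571 kWh in → × £0.135 = £617.09; + 6 × £17.72 standing = £723.41
Difference = |£866.64 − £723.41| = £143.23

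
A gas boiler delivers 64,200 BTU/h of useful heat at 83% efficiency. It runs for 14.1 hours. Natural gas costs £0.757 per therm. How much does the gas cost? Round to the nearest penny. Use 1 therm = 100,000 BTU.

Heat delivered = 64,200 BTU/h × 14.1 h = 905,220 BTU
Gas input = 905,220 / 0.83 = 1,090,627 BTU
= 1,090,627 / 100,000 = 10.91 therm
Cost = 10.91 × £0.757/therm = £8.26

£8.26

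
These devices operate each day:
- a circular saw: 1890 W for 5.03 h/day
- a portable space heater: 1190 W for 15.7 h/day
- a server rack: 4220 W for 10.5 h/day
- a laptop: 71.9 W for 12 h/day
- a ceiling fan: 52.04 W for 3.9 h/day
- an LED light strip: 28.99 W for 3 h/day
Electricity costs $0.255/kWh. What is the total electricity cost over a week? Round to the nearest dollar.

$131

circular saw: 1890 W × 5.03 h × 7 d = 66,547 Wh = 66.55 kWh
portable space heater: 1190 W × 15.7 h × 7 d = 130,781 Wh = 130.8 kWh
server rack: 4220 W × 10.5 h × 7 d = 310,170 Wh = 310.2 kWh
laptop: 71.9 W × 12 h × 7 d = 6,040 Wh = 6.04 kWh
ceiling fan: 52.04 W × 3.9 h × 7 d = 1,421 Wh = 1.421 kWh
LED light strip: 28.99 W × 3 h × 7 d = 609 Wh = 0.6088 kWh
Total energy = 66.55 + 130.8 + 310.2 + 6.04 + 1.421 + 0.6088 = 515.6 kWh
Cost = 515.6 kWh × $0.255 = $131.47 ≈ $131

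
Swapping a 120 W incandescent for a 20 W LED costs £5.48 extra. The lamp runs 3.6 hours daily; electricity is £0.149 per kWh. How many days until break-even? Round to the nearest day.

102 days

Power saved = 120 − 20 = 100 W
Daily energy saved = 100 W × 3.6 h = 360 Wh = 0.36 kWh
Daily savings = 0.36 × £0.149 = £0.0536
Payback = £5.48 / £0.0536 per day = 102.2 days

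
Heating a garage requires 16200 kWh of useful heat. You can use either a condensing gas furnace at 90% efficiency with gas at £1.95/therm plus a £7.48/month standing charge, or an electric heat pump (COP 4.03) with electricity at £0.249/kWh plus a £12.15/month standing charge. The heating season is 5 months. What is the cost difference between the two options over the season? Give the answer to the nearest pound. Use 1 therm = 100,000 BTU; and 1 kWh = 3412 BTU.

Heat load = 16200 kWh × 3412 = 55,274,400 BTU
Gas: input = 55,274,400 / 0.90 = 61,416,000 BTU = 614.2 therm → 614.2 × £1.95 = £1,197.61; + 5 × £7.48 standing = £1,235.01
Heat pump: 55,274,400 BTU / 3412 = 16,200 kWh heat; / 4.03 = 4,020 kWh in → × £0.249 = £1,000.94; + 5 × £12.15 standing = £1,061.69
Difference = |£1,235.01 − £1,061.69| = £173.32 ≈ £173

£173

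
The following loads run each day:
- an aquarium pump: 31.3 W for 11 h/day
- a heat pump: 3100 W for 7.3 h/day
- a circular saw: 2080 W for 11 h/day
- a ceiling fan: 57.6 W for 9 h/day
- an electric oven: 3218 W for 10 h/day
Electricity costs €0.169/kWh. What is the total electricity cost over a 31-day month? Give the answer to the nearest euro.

€412

aquarium pump: 31.3 W × 11 h × 31 d = 10,673 Wh = 10.67 kWh
heat pump: 3100 W × 7.3 h × 31 d = 701,530 Wh = 701.5 kWh
circular saw: 2080 W × 11 h × 31 d = 709,280 Wh = 709.3 kWh
ceiling fan: 57.6 W × 9 h × 31 d = 16,070 Wh = 16.07 kWh
electric oven: 3218 W × 10 h × 31 d = 997,580 Wh = 997.6 kWh
Total energy = 10.67 + 701.5 + 709.3 + 16.07 + 997.6 = 2,435 kWh
Cost = 2,435 kWh × €0.169 = €411.54 ≈ €412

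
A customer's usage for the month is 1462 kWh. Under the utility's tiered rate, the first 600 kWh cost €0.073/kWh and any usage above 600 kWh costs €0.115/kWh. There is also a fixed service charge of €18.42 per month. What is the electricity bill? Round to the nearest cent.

First 600 kWh × €0.073 = €43.80
Remaining 862 kWh × €0.115 = €99.13
Energy charge = €142.93; + service €18.42 = €161.35

€161.35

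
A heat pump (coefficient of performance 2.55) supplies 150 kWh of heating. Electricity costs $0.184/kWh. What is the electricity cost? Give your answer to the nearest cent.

$10.82

Electrical input = 150 kWh / 2.55 = 58.82 kWh
Cost = 58.82 × $0.184/kWh = $10.82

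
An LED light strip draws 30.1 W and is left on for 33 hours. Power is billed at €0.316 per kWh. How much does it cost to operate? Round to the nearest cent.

€0.31

Energy = 30.1 W × 33 h = 993 Wh = 0.9933 kWh
Cost = 0.9933 kWh × €0.316/kWh = €0.31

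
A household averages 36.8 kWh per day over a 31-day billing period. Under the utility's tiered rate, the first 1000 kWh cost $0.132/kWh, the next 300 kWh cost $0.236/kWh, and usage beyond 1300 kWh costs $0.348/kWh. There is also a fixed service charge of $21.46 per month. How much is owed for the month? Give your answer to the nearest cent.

$186.69

Usage = 36.8 kWh/day × 31 days = 1140.8 kWh
First 1000 kWh × $0.132 = $132.00
Next 140.8 kWh × $0.236 = $33.23
Remaining tier: 0 kWh (not reached)
Energy charge = $165.23; + service $21.46 = $186.69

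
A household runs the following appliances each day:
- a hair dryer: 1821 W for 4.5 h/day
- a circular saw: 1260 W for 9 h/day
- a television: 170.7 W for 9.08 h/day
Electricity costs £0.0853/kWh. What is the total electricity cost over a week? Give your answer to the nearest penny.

hair dryer: 1821 W × 4.5 h × 7 d = 57,362 Wh = 57.36 kWh
circular saw: 1260 W × 9 h × 7 d = 79,380 Wh = 79.38 kWh
television: 170.7 W × 9.08 h × 7 d = 10,850 Wh = 10.85 kWh
Total energy = 57.36 + 79.38 + 10.85 = 147.6 kWh
Cost = 147.6 kWh × £0.0853 = £12.59

£12.59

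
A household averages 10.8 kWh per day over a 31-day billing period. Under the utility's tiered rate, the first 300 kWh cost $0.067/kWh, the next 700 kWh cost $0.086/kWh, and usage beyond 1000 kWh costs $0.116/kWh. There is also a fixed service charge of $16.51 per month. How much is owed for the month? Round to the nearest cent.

$39.60

Usage = 10.8 kWh/day × 31 days = 334.8 kWh
First 300 kWh × $0.067 = $20.10
Next 34.8 kWh × $0.086 = $2.99
Remaining tier: 0 kWh (not reached)
Energy charge = $23.09; + service $16.51 = $39.60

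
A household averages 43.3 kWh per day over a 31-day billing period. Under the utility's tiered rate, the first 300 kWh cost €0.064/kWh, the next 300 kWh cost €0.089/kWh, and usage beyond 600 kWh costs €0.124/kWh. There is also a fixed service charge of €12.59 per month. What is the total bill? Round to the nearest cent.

€150.54

Usage = 43.3 kWh/day × 31 days = 1342.3 kWh
First 300 kWh × €0.064 = €19.20
Next 300 kWh × €0.089 = €26.70
Remaining 742.3 kWh × €0.124 = €92.05
Energy charge = €137.95; + service €12.59 = €150.54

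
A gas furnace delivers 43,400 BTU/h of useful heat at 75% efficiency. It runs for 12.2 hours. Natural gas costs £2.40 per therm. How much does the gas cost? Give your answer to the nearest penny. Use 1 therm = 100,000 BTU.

£16.94

Heat delivered = 43,400 BTU/h × 12.2 h = 529,480 BTU
Gas input = 529,480 / 0.75 = 705,973 BTU
= 705,973 / 100,000 = 7.06 therm
Cost = 7.06 × £2.40/therm = £16.94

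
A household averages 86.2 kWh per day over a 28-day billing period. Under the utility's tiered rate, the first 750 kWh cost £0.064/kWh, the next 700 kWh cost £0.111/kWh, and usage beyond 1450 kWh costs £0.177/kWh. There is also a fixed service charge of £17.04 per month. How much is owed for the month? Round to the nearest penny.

£313.30

Usage = 86.2 kWh/day × 28 days = 2413.6 kWh
First 750 kWh × £0.064 = £48.00
Next 700 kWh × £0.111 = £77.70
Remaining 963.6 kWh × £0.177 = £170.56
Energy charge = £296.26; + service £17.04 = £313.30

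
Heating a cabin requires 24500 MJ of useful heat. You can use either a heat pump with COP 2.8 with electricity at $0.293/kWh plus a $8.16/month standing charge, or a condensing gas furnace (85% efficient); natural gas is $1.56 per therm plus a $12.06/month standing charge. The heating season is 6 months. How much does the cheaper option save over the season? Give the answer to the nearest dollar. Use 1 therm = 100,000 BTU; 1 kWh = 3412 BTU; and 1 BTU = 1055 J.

$263

Heat load = 24500 MJ = 24,500,000,000 J / 1055 = 23,222,749 BTU
Gas: input = 23,222,749 / 0.85 = 27,320,881 BTU = 273.2 therm → 273.2 × $1.56 = $426.21; + 6 × $12.06 standing = $498.57
Heat pump: 23,222,749 BTU / 3412 = 6,806 kWh heat; / 2.8 = 2,431 kWh in → × $0.293 = $712.22; + 6 × $8.16 standing = $761.18
Difference = |$498.57 − $761.18| = $262.61 ≈ $263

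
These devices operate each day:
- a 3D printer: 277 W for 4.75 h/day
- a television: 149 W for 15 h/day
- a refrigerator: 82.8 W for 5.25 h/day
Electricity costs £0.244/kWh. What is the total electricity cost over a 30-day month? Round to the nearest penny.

3D printer: 277 W × 4.75 h × 30 d = 39,472 Wh = 39.47 kWh
television: 149 W × 15 h × 30 d = 67,050 Wh = 67.05 kWh
refrigerator: 82.8 W × 5.25 h × 30 d = 13,041 Wh = 13.04 kWh
Total energy = 39.47 + 67.05 + 13.04 = 119.6 kWh
Cost = 119.6 kWh × £0.244 = £29.17

£29.17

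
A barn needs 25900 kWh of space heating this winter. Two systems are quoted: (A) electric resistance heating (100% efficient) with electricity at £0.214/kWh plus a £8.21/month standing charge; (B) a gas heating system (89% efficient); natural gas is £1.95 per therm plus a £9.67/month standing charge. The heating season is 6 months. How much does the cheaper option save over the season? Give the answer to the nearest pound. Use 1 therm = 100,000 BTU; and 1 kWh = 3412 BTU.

£3598

Heat load = 25900 kWh × 3412 = 88,370,800 BTU
Gas: input = 88,370,800 / 0.89 = 99,293,034 BTU = 992.9 therm → 992.9 × £1.95 = £1,936.21; + 6 × £9.67 standing = £1,994.23
Electric: 88,370,800 BTU / 3412 = 25,900 kWh → × £0.214 = £5,542.60; + 6 × £8.21 standing = £5,591.86
Difference = |£1,994.23 − £5,591.86| = £3,597.63 ≈ £3598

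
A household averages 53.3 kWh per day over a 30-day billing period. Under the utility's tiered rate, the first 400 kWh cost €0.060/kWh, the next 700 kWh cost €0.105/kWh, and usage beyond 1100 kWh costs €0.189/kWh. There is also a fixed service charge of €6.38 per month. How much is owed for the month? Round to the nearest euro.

Usage = 53.3 kWh/day × 30 days = 1599 kWh
First 400 kWh × €0.060 = €24.00
Next 700 kWh × €0.105 = €73.50
Remaining 499 kWh × €0.189 = €94.31
Energy charge = €191.81; + service €6.38 = €198.19 ≈ €198

€198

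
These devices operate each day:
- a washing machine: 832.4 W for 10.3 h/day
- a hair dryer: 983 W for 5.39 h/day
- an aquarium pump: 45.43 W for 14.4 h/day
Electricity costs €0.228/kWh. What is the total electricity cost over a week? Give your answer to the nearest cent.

washing machine: 832.4 W × 10.3 h × 7 d = 60,016 Wh = 60.02 kWh
hair dryer: 983 W × 5.39 h × 7 d = 37,089 Wh = 37.09 kWh
aquarium pump: 45.43 W × 14.4 h × 7 d = 4,579 Wh = 4.579 kWh
Total energy = 60.02 + 37.09 + 4.579 = 101.7 kWh
Cost = 101.7 kWh × €0.228 = €23.18

€23.18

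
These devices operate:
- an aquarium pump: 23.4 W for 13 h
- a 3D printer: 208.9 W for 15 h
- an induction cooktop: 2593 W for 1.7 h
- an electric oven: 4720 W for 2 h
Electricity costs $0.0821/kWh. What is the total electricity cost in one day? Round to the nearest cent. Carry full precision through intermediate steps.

$1.42

aquarium pump: 23.4 W × 13 h = 304 Wh = 0.3042 kWh
3D printer: 208.9 W × 15 h = 3,134 Wh = 3.134 kWh
induction cooktop: 2593 W × 1.7 h = 4,408 Wh = 4.408 kWh
electric oven: 4720 W × 2 h = 9,440 Wh = 9.44 kWh
Total energy = 0.3042 + 3.134 + 4.408 + 9.44 = 17.29 kWh
Cost = 17.29 kWh × $0.0821 = $1.42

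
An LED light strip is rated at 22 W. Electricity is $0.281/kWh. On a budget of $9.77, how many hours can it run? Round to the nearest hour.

Energy budget = $9.77 / $0.281 per kWh = 34.77 kWh = 34,769 Wh
Runtime = 34,769 Wh / 22 W = 1,580 h

1580 h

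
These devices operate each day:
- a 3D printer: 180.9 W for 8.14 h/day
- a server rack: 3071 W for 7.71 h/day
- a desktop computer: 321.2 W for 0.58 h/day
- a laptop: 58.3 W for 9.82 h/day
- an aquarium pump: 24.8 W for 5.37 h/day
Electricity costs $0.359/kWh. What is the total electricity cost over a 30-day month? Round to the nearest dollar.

3D printer: 180.9 W × 8.14 h × 30 d = 44,176 Wh = 44.18 kWh
server rack: 3071 W × 7.71 h × 30 d = 710,322 Wh = 710.3 kWh
desktop computer: 321.2 W × 0.58 h × 30 d = 5,589 Wh = 5.589 kWh
laptop: 58.3 W × 9.82 h × 30 d = 17,175 Wh = 17.18 kWh
aquarium pump: 24.8 W × 5.37 h × 30 d = 3,995 Wh = 3.995 kWh
Total energy = 44.18 + 710.3 + 5.589 + 17.18 + 3.995 = 781.3 kWh
Cost = 781.3 kWh × $0.359 = $280.47 ≈ $280

$280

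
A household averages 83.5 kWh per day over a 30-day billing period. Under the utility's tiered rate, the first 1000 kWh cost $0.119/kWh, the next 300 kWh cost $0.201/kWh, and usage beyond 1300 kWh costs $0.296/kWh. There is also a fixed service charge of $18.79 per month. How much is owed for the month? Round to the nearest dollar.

$555

Usage = 83.5 kWh/day × 30 days = 2505 kWh
First 1000 kWh × $0.119 = $119.00
Next 300 kWh × $0.201 = $60.30
Remaining 1205 kWh × $0.296 = $356.68
Energy charge = $535.98; + service $18.79 = $554.77 ≈ $555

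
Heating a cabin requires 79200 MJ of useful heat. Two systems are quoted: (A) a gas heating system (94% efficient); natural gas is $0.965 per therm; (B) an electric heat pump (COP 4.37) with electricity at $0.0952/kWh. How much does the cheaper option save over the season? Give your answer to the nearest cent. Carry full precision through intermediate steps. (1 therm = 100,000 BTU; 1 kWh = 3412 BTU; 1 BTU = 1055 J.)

Heat load = 79200 MJ = 79,200,000,000 J / 1055 = 75,071,090 BTU
Gas: input = 75,071,090 / 0.94 = 79,862,862 BTU = 798.6 therm → 798.6 × $0.965 = $770.68
Heat pump: 75,071,090 BTU / 3412 = 22,000 kWh heat; / 4.37 = 5,035 kWh in → × $0.0952 = $479.31
Difference = |$770.68 − $479.31| = $291.36

$291.36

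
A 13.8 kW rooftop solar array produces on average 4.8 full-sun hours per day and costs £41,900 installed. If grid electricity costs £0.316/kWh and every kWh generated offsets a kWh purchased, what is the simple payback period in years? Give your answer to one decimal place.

Daily generation = 13.8 kW × 4.8 h = 66.24 kWh
Annual generation = 66.24 × 365 = 24178 kWh
Annual savings = 24178 × £0.316 = £7,640.12
Payback = £41,900 / £7,640.12 = 5.48 years

5.5 years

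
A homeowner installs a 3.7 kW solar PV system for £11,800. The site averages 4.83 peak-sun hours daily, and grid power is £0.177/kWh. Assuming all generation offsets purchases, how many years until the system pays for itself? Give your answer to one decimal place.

10.2 years

Daily generation = 3.7 kW × 4.83 h = 17.87 kWh
Annual generation = 17.87 × 365 = 6522.9 kWh
Annual savings = 6522.9 × £0.177 = £1,154.56
Payback = £11,800 / £1,154.56 = 10.2 years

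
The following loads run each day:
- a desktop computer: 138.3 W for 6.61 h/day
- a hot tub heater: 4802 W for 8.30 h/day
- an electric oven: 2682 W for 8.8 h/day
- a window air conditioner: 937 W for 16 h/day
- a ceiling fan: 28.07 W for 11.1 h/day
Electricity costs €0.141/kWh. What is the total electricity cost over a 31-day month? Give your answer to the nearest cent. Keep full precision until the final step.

€348.26

desktop computer: 138.3 W × 6.61 h × 31 d = 28,339 Wh = 28.34 kWh
hot tub heater: 4802 W × 8.30 h × 31 d = 1,235,555 Wh = 1,236 kWh
electric oven: 2682 W × 8.8 h × 31 d = 731,650 Wh = 731.6 kWh
window air conditioner: 937 W × 16 h × 31 d = 464,752 Wh = 464.8 kWh
ceiling fan: 28.07 W × 11.1 h × 31 d = 9,659 Wh = 9.659 kWh
Total energy = 28.34 + 1,236 + 731.6 + 464.8 + 9.659 = 2,470 kWh
Cost = 2,470 kWh × €0.141 = €348.26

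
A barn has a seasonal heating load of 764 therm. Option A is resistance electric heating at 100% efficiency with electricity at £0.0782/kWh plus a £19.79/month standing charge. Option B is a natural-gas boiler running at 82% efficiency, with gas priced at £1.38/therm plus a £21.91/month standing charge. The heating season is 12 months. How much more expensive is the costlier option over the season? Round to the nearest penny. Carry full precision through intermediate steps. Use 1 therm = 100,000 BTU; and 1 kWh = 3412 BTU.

Heat load = 764 therm × 100,000 = 76,400,000 BTU
Gas: input = 76,400,000 / 0.82 = 93,170,732 BTU = 931.7 therm → 931.7 × £1.38 = £1,285.76; + 12 × £21.91 standing = £1,548.68
Electric: 76,400,000 BTU / 3412 = 22,390 kWh → × £0.0782 = £1,751.02; + 12 × £19.79 standing = £1,988.50
Difference = |£1,548.68 − £1,988.50| = £439.82

£439.82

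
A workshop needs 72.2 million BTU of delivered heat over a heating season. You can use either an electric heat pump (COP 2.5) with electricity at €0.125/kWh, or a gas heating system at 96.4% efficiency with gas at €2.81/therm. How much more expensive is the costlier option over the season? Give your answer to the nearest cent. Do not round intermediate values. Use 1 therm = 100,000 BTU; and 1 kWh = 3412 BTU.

Heat load = 72.2 × 10⁶ BTU = 72,200,000 BTU
Gas: input = 72,200,000 / 0.964 = 74,896,266 BTU = 749 therm → 749 × €2.81 = €2,104.59
Heat pump: 72,200,000 BTU / 3412 = 21,160 kWh heat; / 2.5 = 8,464 kWh in → × €0.125 = €1,058.03
Difference = |€2,104.59 − €1,058.03| = €1,046.55

€1046.55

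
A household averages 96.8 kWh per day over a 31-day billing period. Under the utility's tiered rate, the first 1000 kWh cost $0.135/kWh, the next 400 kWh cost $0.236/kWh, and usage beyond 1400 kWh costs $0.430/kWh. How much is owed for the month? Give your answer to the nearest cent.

$917.74

Usage = 96.8 kWh/day × 31 days = 3000.8 kWh
First 1000 kWh × $0.135 = $135.00
Next 400 kWh × $0.236 = $94.40
Remaining 1600.8 kWh × $0.430 = $688.34
Total = $917.74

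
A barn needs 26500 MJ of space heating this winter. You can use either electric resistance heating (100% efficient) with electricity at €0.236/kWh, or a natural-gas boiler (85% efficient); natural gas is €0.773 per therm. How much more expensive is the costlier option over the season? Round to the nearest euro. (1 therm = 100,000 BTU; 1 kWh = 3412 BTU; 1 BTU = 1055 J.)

Heat load = 26500 MJ = 26,500,000,000 J / 1055 = 25,118,483 BTU
Gas: input = 25,118,483 / 0.85 = 29,551,157 BTU = 295.5 therm → 295.5 × €0.773 = €228.43
Electric: 25,118,483 BTU / 3412 = 7,362 kWh → × €0.236 = €1,737.39
Difference = |€228.43 − €1,737.39| = €1,508.96 ≈ €1509

€1509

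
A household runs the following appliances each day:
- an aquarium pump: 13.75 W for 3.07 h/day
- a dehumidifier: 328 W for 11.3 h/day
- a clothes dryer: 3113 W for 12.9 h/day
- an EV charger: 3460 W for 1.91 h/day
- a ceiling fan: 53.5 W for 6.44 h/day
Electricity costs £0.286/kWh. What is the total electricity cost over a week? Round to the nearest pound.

aquarium pump: 13.75 W × 3.07 h × 7 d = 295 Wh = 0.2955 kWh
dehumidifier: 328 W × 11.3 h × 7 d = 25,945 Wh = 25.94 kWh
clothes dryer: 3113 W × 12.9 h × 7 d = 281,104 Wh = 281.1 kWh
EV charger: 3460 W × 1.91 h × 7 d = 46,260 Wh = 46.26 kWh
ceiling fan: 53.5 W × 6.44 h × 7 d = 2,412 Wh = 2.412 kWh
Total energy = 0.2955 + 25.94 + 281.1 + 46.26 + 2.412 = 356 kWh
Cost = 356 kWh × £0.286 = £101.82 ≈ £102

£102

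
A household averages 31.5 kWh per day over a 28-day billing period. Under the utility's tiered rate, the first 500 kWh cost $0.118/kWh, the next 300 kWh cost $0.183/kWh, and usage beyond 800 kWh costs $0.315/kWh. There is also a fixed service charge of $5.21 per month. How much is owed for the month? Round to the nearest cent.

Usage = 31.5 kWh/day × 28 days = 882 kWh
First 500 kWh × $0.118 = $59.00
Next 300 kWh × $0.183 = $54.90
Remaining 82 kWh × $0.315 = $25.83
Energy charge = $139.73; + service $5.21 = $144.94

$144.94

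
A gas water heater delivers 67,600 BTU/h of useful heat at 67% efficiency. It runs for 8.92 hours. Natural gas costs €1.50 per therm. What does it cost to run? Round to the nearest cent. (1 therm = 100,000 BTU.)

€13.50

Heat delivered = 67,600 BTU/h × 8.92 h = 602,992 BTU
Gas input = 602,992 / 0.67 = 899,988 BTU
= 899,988 / 100,000 = 9 therm
Cost = 9 × €1.50/therm = €13.50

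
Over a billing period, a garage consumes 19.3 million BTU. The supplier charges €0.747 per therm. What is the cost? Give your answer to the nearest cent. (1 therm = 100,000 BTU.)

€144.17

19.3 million BTU × (10 therm/million BTU) = 193 therm
Cost = 193 therm × €0.747/therm = €144.17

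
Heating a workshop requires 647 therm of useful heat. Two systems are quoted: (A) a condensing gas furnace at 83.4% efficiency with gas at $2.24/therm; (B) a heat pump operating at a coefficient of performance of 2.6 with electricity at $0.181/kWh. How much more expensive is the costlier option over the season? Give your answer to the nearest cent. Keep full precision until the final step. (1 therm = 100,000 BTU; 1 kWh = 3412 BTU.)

$417.67

Heat load = 647 therm × 100,000 = 64,700,000 BTU
Gas: input = 64,700,000 / 0.834 = 77,577,938 BTU = 775.8 therm → 775.8 × $2.24 = $1,737.75
Heat pump: 64,700,000 BTU / 3412 = 18,960 kWh heat; / 2.6 = 7,293 kWh in → × $0.181 = $1,320.08
Difference = |$1,737.75 − $1,320.08| = $417.67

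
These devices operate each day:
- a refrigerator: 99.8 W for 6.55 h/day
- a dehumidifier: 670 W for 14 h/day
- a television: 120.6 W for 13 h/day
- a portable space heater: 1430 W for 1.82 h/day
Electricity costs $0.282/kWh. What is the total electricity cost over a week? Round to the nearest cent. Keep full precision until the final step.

$28.04

refrigerator: 99.8 W × 6.55 h × 7 d = 4,576 Wh = 4.576 kWh
dehumidifier: 670 W × 14 h × 7 d = 65,660 Wh = 65.66 kWh
television: 120.6 W × 13 h × 7 d = 10,975 Wh = 10.97 kWh
portable space heater: 1430 W × 1.82 h × 7 d = 18,218 Wh = 18.22 kWh
Total energy = 4.576 + 65.66 + 10.97 + 18.22 = 99.43 kWh
Cost = 99.43 kWh × $0.282 = $28.04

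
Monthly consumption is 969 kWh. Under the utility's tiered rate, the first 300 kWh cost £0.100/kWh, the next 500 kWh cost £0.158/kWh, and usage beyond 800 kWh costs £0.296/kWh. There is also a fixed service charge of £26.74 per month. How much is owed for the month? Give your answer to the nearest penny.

First 300 kWh × £0.100 = £30.00
Next 500 kWh × £0.158 = £79.00
Remaining 169 kWh × £0.296 = £50.02
Energy charge = £159.02; + service £26.74 = £185.76

£185.76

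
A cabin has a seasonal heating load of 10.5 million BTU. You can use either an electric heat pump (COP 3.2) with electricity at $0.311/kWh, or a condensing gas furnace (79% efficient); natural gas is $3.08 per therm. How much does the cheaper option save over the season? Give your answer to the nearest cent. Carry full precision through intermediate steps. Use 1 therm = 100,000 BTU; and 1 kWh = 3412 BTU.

$110.28

Heat load = 10.5 × 10⁶ BTU = 10,500,000 BTU
Gas: input = 10,500,000 / 0.790 = 13,291,139 BTU = 132.9 therm → 132.9 × $3.08 = $409.37
Heat pump: 10,500,000 BTU / 3412 = 3,077 kWh heat; / 3.2 = 961.7 kWh in → × $0.311 = $299.08
Difference = |$409.37 − $299.08| = $110.28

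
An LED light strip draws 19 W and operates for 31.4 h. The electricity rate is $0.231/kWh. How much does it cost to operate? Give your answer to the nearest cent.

$0.14

Energy = 19 W × 31.4 h = 597 Wh = 0.5966 kWh
Cost = 0.5966 kWh × $0.231/kWh = $0.14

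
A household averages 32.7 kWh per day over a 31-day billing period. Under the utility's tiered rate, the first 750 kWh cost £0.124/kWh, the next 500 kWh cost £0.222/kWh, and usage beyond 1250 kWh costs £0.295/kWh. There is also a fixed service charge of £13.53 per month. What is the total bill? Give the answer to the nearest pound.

Usage = 32.7 kWh/day × 31 days = 1013.7 kWh
First 750 kWh × £0.124 = £93.00
Next 263.7 kWh × £0.222 = £58.54
Remaining tier: 0 kWh (not reached)
Energy charge = £151.54; + service £13.53 = £165.07 ≈ £165

£165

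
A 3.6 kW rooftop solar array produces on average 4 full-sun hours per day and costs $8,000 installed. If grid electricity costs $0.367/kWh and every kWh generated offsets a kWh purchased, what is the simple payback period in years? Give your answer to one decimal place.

4.1 years

Daily generation = 3.6 kW × 4 h = 14.4 kWh
Annual generation = 14.4 × 365 = 5256 kWh
Annual savings = 5256 × $0.367 = $1,928.95
Payback = $8,000 / $1,928.95 = 4.15 years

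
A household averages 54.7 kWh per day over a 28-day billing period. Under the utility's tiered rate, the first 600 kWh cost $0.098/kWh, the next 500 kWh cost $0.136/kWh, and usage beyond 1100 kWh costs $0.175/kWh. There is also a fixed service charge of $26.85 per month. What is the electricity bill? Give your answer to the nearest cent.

$229.18

Usage = 54.7 kWh/day × 28 days = 1531.6 kWh
First 600 kWh × $0.098 = $58.80
Next 500 kWh × $0.136 = $68.00
Remaining 431.6 kWh × $0.175 = $75.53
Energy charge = $202.33; + service $26.85 = $229.18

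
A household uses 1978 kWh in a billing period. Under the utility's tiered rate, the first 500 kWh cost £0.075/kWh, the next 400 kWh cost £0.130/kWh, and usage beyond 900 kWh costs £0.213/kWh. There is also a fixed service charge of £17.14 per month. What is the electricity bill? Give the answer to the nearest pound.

First 500 kWh × £0.075 = £37.50
Next 400 kWh × £0.130 = £52.00
Remaining 1078 kWh × £0.213 = £229.61
Energy charge = £319.11; + service £17.14 = £336.25 ≈ £336

£336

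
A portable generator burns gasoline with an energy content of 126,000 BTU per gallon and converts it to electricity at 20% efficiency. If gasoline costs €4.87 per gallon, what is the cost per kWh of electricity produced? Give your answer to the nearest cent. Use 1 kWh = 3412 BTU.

€0.66

Electrical output per gallon = 126,000 BTU × 0.20 / 3412 BTU/kWh = 7.386 kWh
Cost per kWh = €4.87 / 7.386 kWh = €0.659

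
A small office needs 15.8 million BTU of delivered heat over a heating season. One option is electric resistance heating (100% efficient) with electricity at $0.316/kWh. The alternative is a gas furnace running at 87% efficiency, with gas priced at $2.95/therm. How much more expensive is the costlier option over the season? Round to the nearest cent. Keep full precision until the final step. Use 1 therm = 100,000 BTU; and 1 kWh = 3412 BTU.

Heat load = 15.8 × 10⁶ BTU = 15,800,000 BTU
Gas: input = 15,800,000 / 0.87 = 18,160,920 BTU = 181.6 therm → 181.6 × $2.95 = $535.75
Electric: 15,800,000 BTU / 3412 = 4,631 kWh → × $0.316 = $1,463.31
Difference = |$535.75 − $1,463.31| = $927.56

$927.56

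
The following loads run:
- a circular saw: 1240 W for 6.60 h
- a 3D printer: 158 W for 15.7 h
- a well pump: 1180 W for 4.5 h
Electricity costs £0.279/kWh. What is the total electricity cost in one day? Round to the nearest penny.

circular saw: 1240 W × 6.60 h = 8,184 Wh = 8.184 kWh
3D printer: 158 W × 15.7 h = 2,481 Wh = 2.481 kWh
well pump: 1180 W × 4.5 h = 5,310 Wh = 5.31 kWh
Total energy = 8.184 + 2.481 + 5.31 = 15.97 kWh
Cost = 15.97 kWh × £0.279 = £4.46

£4.46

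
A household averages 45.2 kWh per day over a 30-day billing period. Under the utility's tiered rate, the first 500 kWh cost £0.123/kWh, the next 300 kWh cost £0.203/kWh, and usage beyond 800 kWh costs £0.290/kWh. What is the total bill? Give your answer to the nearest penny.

£283.64

Usage = 45.2 kWh/day × 30 days = 1356 kWh
First 500 kWh × £0.123 = £61.50
Next 300 kWh × £0.203 = £60.90
Remaining 556 kWh × £0.290 = £161.24
Total = £283.64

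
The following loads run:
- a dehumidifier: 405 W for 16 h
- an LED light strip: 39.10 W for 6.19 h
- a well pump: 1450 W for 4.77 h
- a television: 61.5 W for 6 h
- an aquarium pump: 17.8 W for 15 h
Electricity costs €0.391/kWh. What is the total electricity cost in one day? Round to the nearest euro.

€6

dehumidifier: 405 W × 16 h = 6,480 Wh = 6.48 kWh
LED light strip: 39.10 W × 6.19 h = 242 Wh = 0.242 kWh
well pump: 1450 W × 4.77 h = 6,916 Wh = 6.916 kWh
television: 61.5 W × 6 h = 369 Wh = 0.369 kWh
aquarium pump: 17.8 W × 15 h = 267 Wh = 0.267 kWh
Total energy = 6.48 + 0.242 + 6.916 + 0.369 + 0.267 = 14.27 kWh
Cost = 14.27 kWh × €0.391 = €5.58 ≈ €6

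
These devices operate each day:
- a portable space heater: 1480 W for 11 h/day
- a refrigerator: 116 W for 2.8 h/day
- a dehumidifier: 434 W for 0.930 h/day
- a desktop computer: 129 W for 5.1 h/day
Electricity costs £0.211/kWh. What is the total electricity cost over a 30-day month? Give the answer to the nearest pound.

£112

portable space heater: 1480 W × 11 h × 30 d = 488,400 Wh = 488.4 kWh
refrigerator: 116 W × 2.8 h × 30 d = 9,744 Wh = 9.744 kWh
dehumidifier: 434 W × 0.930 h × 30 d = 12,109 Wh = 12.11 kWh
desktop computer: 129 W × 5.1 h × 30 d = 19,737 Wh = 19.74 kWh
Total energy = 488.4 + 9.744 + 12.11 + 19.74 = 530 kWh
Cost = 530 kWh × £0.211 = £111.83 ≈ £112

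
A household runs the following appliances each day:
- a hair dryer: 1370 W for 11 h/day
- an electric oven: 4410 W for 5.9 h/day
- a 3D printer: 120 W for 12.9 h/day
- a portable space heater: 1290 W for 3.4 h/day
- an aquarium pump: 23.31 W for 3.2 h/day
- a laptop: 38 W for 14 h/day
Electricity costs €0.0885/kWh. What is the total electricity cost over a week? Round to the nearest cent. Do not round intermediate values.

hair dryer: 1370 W × 11 h × 7 d = 105,490 Wh = 105.5 kWh
electric oven: 4410 W × 5.9 h × 7 d = 182,133 Wh = 182.1 kWh
3D printer: 120 W × 12.9 h × 7 d = 10,836 Wh = 10.84 kWh
portable space heater: 1290 W × 3.4 h × 7 d = 30,702 Wh = 30.7 kWh
aquarium pump: 23.31 W × 3.2 h × 7 d = 522 Wh = 0.5221 kWh
laptop: 38 W × 14 h × 7 d = 3,724 Wh = 3.724 kWh
Total energy = 105.5 + 182.1 + 10.84 + 30.7 + 0.5221 + 3.724 = 333.4 kWh
Cost = 333.4 kWh × €0.0885 = €29.51

€29.51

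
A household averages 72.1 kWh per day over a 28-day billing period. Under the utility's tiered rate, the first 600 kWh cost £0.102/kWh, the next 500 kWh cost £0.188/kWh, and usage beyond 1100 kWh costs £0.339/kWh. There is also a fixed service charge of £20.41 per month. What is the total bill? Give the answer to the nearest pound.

Usage = 72.1 kWh/day × 28 days = 2018.8 kWh
First 600 kWh × £0.102 = £61.20
Next 500 kWh × £0.188 = £94.00
Remaining 918.8 kWh × £0.339 = £311.47
Energy charge = £466.67; + service £20.41 = £487.08 ≈ £487

£487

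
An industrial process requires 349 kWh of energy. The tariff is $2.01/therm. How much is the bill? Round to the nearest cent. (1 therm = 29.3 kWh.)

349 kWh × (0.03413 therm/kWh) = 11.91 therm
Cost = 11.91 therm × $2.01/therm = $23.94

$23.94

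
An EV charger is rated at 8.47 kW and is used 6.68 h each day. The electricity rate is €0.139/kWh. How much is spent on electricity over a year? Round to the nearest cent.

Energy = 8470 W × 6.68 h/day × 365 days = 20,651,554 Wh = 20,650 kWh
Cost = 20,650 kWh × €0.139/kWh = €2,870.57

€2870.57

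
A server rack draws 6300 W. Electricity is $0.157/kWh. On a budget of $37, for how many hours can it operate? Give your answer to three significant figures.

Energy budget = $37 / $0.157 per kWh = 235.7 kWh = 235,669 Wh
Runtime = 235,669 Wh / 6300 W = 37.41 h

37.4 h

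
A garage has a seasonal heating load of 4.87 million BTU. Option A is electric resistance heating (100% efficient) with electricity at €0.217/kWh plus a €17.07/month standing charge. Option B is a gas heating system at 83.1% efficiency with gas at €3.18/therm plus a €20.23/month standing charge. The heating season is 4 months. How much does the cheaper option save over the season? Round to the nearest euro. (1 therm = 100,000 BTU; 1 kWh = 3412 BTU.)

Heat load = 4.87 × 10⁶ BTU = 4,870,000 BTU
Gas: input = 4,870,000 / 0.831 = 5,860,409 BTU = 58.6 therm → 58.6 × €3.18 = €186.36; + 4 × €20.23 standing = €267.28
Electric: 4,870,000 BTU / 3412 = 1,427 kWh → × €0.217 = €309.73; + 4 × €17.07 standing = €378.01
Difference = |€267.28 − €378.01| = €110.73 ≈ €111

€111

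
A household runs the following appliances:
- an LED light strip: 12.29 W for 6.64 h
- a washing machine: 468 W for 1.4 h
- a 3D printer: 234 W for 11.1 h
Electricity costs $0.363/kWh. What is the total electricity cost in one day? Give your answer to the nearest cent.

LED light strip: 12.29 W × 6.64 h = 82 Wh = 0.08161 kWh
washing machine: 468 W × 1.4 h = 655 Wh = 0.6552 kWh
3D printer: 234 W × 11.1 h = 2,597 Wh = 2.597 kWh
Total energy = 0.08161 + 0.6552 + 2.597 = 3.334 kWh
Cost = 3.334 kWh × $0.363 = $1.21

$1.21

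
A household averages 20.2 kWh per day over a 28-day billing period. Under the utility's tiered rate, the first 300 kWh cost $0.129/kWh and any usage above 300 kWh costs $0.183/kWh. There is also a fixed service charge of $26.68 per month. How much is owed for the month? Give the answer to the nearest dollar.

$114

Usage = 20.2 kWh/day × 28 days = 565.6 kWh
First 300 kWh × $0.129 = $38.70
Remaining 265.6 kWh × $0.183 = $48.60
Energy charge = $87.30; + service $26.68 = $113.98 ≈ $114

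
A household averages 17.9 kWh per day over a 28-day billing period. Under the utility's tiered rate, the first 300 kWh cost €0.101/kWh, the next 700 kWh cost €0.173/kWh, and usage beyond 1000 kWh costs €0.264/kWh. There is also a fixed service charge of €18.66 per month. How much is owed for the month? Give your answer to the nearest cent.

Usage = 17.9 kWh/day × 28 days = 501.2 kWh
First 300 kWh × €0.101 = €30.30
Next 201.2 kWh × €0.173 = €34.81
Remaining tier: 0 kWh (not reached)
Energy charge = €65.11; + service €18.66 = €83.77

€83.77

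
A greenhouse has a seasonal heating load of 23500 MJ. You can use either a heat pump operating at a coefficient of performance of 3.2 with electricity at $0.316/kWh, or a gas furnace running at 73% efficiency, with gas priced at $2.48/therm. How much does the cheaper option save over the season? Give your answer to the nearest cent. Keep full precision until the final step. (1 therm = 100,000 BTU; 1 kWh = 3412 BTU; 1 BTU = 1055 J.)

$112.06

Heat load = 23500 MJ = 23,500,000,000 J / 1055 = 22,274,882 BTU
Gas: input = 22,274,882 / 0.73 = 30,513,536 BTU = 305.1 therm → 305.1 × $2.48 = $756.74
Heat pump: 22,274,882 BTU / 3412 = 6,528 kWh heat; / 3.2 = 2,040 kWh in → × $0.316 = $644.68
Difference = |$756.74 − $644.68| = $112.06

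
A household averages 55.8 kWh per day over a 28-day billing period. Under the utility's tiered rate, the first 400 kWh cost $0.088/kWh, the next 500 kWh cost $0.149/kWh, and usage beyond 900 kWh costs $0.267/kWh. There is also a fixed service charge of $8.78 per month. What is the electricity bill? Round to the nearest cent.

Usage = 55.8 kWh/day × 28 days = 1562.4 kWh
First 400 kWh × $0.088 = $35.20
Next 500 kWh × $0.149 = $74.50
Remaining 662.4 kWh × $0.267 = $176.86
Energy charge = $286.56; + service $8.78 = $295.34

$295.34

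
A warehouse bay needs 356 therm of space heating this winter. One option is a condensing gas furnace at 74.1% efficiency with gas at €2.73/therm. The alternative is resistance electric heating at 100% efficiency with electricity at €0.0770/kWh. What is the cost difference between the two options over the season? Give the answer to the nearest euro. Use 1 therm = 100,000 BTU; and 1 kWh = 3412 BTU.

Heat load = 356 therm × 100,000 = 35,600,000 BTU
Gas: input = 35,600,000 / 0.741 = 48,043,185 BTU = 480.4 therm → 480.4 × €2.73 = €1,311.58
Electric: 35,600,000 BTU / 3412 = 10,430 kWh → × €0.0770 = €803.40
Difference = |€1,311.58 − €803.40| = €508.18 ≈ €508

€508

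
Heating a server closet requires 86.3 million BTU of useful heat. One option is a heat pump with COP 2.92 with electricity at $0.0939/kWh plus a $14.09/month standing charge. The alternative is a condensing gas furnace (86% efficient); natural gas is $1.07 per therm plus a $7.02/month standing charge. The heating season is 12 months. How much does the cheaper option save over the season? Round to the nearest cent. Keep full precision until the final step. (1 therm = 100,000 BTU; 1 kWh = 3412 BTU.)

Heat load = 86.3 × 10⁶ BTU = 86,300,000 BTU
Gas: input = 86,300,000 / 0.86 = 100,348,837 BTU = 1,003 therm → 1,003 × $1.07 = $1,073.73; + 12 × $7.02 standing = $1,157.97
Heat pump: 86,300,000 BTU / 3412 = 25,290 kWh heat; / 2.92 = 8,662 kWh in → × $0.0939 = $813.36; + 12 × $14.09 standing = $982.44
Difference = |$1,157.97 − $982.44| = $175.53

$175.53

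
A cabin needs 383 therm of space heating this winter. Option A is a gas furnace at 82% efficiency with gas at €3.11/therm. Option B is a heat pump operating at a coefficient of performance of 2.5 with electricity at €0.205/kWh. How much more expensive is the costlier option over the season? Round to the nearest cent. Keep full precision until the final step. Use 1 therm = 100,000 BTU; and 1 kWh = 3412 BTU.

€532.14

Heat load = 383 therm × 100,000 = 38,300,000 BTU
Gas: input = 38,300,000 / 0.820 = 46,707,317 BTU = 467.1 therm → 467.1 × €3.11 = €1,452.60
Heat pump: 38,300,000 BTU / 3412 = 11,230 kWh heat; / 2.5 = 4,490 kWh in → × €0.205 = €920.46
Difference = |€1,452.60 − €920.46| = €532.14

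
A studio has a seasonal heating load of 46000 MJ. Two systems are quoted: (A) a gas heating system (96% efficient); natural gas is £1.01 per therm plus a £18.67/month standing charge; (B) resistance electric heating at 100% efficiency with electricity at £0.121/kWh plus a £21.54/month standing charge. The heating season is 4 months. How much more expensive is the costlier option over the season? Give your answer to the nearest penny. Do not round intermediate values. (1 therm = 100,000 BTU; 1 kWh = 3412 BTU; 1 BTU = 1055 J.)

Heat load = 46000 MJ = 46,000,000,000 J / 1055 = 43,601,896 BTU
Gas: input = 43,601,896 / 0.96 = 45,418,641 BTU = 454.2 therm → 454.2 × £1.01 = £458.73; + 4 × £18.67 standing = £533.41
Electric: 43,601,896 BTU / 3412 = 12,780 kWh → × £0.121 = £1,546.26; + 4 × £21.54 standing = £1,632.42
Difference = |£533.41 − £1,632.42| = £1,099.01

£1099.01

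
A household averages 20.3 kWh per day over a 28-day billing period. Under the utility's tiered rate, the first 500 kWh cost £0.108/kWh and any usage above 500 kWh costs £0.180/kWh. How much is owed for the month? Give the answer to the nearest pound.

Usage = 20.3 kWh/day × 28 days = 568.4 kWh
First 500 kWh × £0.108 = £54.00
Remaining 68.4 kWh × £0.180 = £12.31
Total = £66.31 ≈ £66

£66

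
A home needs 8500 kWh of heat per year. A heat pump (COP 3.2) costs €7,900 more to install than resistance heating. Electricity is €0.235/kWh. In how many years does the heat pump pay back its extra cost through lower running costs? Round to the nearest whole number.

Resistance: 8500 kWh × €0.235 = €1,997.50/yr
Heat pump: 8500 / 3.2 = 2656 kWh in → × €0.235 = €624.22/yr
Annual savings = €1,373.28
Payback = €7,900 / €1,373.28 = 5.75 years

6 years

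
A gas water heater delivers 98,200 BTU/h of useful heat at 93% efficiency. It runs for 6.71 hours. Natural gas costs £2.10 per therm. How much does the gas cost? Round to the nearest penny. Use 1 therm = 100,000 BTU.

Heat delivered = 98,200 BTU/h × 6.71 h = 658,922 BTU
Gas input = 658,922 / 0.93 = 708,518 BTU
= 708,518 / 100,000 = 7.085 therm
Cost = 7.085 × £2.10/therm = £14.88

£14.88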